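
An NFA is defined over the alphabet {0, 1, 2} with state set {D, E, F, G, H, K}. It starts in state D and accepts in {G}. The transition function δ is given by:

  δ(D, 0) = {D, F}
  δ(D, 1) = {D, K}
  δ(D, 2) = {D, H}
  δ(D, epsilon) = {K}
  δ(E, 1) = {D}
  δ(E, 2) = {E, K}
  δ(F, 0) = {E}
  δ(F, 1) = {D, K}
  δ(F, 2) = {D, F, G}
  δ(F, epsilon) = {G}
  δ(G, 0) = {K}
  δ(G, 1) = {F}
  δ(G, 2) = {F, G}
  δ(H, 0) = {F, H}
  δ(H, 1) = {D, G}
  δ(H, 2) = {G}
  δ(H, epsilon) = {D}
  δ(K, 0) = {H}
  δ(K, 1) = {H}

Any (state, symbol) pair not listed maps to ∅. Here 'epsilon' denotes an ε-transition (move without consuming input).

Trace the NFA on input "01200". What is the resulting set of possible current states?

{D, E, F, G, H, K}

Start: ε-closure({D}) = {D, K}.
Read '0': D→{D, F}, K→{H}; union {D, F, H}; ε-closure = {D, F, G, H, K}.
Read '1': D→{D, K}, F→{D, K}, G→{F}, H→{D, G}, K→{H}; now {D, F, G, H, K}.
Read '2': D→{D, H}, F→{D, F, G}, G→{F, G}, H→{G}, K→∅; union {D, F, G, H}; ε-closure = {D, F, G, H, K}.
Read '0': D→{D, F}, F→{E}, G→{K}, H→{F, H}, K→{H}; union {D, E, F, H, K}; ε-closure = {D, E, F, G, H, K}.
Read '0': D→{D, F}, E→∅, F→{E}, G→{K}, H→{F, H}, K→{H}; union {D, E, F, H, K}; ε-closure = {D, E, F, G, H, K}.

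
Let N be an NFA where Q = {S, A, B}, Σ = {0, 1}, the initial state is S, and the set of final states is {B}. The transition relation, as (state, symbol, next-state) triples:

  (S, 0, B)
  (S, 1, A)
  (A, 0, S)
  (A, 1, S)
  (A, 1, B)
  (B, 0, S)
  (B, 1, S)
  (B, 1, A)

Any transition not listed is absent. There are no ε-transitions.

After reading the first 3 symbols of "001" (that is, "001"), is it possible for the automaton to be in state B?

Start in {S}.
Read '0': {S} → {B}.
Read '0': {B} → {S}.
Read '1': {S} → {A}.
State B is not in {A}.

No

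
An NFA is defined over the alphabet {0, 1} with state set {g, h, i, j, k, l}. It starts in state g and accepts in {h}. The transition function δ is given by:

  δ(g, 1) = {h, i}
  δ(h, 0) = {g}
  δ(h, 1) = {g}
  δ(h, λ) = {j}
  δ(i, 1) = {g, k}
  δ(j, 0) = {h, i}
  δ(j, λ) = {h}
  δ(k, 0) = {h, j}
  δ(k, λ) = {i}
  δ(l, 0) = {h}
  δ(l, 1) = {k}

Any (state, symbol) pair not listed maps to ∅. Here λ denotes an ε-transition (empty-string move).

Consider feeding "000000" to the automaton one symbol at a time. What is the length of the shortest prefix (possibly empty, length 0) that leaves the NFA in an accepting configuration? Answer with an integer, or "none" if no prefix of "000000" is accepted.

none

Start in {g}.
Read '0': {g} → ∅.
The set is empty and remains empty for the remaining 5 symbols.
No reachable set along the way intersects F.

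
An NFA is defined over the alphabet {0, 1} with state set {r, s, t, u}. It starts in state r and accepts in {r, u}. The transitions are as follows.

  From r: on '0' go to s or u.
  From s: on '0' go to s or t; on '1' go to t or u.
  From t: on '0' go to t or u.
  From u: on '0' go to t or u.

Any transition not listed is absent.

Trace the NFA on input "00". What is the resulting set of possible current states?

Start in {r}.
Read '0': r→{s, u}; now {s, u}.
Read '0': s→{s, t}, u→{t, u}; now {s, t, u}.

{s, t, u}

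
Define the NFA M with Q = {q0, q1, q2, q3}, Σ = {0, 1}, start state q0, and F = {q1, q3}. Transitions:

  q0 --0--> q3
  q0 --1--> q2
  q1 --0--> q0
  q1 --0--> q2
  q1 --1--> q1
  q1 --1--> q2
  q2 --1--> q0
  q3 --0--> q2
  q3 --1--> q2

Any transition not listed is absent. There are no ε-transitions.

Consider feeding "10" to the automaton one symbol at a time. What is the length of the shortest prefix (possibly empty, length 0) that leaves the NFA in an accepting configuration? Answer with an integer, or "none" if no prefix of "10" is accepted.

Start in {q0}.
Read '1': {q0} → {q2}.
Read '0': {q2} → ∅.
No reachable set along the way intersects F.

none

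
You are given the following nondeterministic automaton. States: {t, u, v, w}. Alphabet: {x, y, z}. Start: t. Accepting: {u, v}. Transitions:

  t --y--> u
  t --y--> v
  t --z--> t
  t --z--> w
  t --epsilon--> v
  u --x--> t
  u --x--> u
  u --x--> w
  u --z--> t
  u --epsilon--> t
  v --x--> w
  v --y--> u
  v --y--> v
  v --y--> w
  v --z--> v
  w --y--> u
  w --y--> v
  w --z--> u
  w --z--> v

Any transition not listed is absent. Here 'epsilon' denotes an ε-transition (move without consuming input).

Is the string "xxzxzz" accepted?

No

Start: ε-closure({t}) = {t, v}.
Read 'x': {t, v} → {w}.
Read 'x': {w} → ∅.
The set is empty and remains empty for the remaining 4 symbols.
The final set ∅ contains no accepting state.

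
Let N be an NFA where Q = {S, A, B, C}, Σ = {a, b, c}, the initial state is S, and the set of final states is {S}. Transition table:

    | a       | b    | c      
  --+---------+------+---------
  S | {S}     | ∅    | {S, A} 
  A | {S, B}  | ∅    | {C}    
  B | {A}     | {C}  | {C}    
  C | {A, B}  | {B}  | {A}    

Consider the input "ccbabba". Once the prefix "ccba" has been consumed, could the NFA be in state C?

Start in {S}.
Read 'c': S→{S, A}; now {S, A}.
Read 'c': S→{S, A}, A→{C}; now {S, A, C}.
Read 'b': S→∅, A→∅, C→{B}; now {B}.
Read 'a': B→{A}; now {A}.
State C is not in {A}.

No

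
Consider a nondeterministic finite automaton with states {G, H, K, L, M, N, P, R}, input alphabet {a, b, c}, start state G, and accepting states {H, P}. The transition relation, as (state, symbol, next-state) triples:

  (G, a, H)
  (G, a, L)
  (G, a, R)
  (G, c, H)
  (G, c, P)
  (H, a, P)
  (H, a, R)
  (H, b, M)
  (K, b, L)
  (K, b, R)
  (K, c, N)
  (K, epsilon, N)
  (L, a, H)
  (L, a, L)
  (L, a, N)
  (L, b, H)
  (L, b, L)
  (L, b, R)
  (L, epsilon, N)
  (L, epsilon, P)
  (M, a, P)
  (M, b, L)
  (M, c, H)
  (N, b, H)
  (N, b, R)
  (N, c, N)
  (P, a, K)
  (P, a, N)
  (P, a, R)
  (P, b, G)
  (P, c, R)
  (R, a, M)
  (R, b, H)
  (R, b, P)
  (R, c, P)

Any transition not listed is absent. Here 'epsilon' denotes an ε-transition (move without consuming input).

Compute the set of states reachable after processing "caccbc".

{H, P, R}

Start in {G}.
Read 'c': G→{H, P}; now {H, P}.
Read 'a': H→{P, R}, P→{K, N, R}; now {K, N, P, R}.
Read 'c': K→{N}, N→{N}, P→{R}, R→{P}; now {N, P, R}.
Read 'c': N→{N}, P→{R}, R→{P}; now {N, P, R}.
Read 'b': N→{H, R}, P→{G}, R→{H, P}; now {G, H, P, R}.
Read 'c': G→{H, P}, H→∅, P→{R}, R→{P}; now {H, P, R}.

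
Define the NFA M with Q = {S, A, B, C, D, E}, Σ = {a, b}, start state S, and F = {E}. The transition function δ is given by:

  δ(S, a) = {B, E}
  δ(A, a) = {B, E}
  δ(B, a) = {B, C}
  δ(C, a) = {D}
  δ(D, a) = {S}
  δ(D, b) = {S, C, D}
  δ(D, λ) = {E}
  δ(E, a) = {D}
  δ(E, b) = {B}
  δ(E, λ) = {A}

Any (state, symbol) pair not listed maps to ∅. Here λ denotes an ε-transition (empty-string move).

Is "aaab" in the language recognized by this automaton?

Start in {S}.
Read 'a': {S} → {A, B, E}.
Read 'a': {A, B, E} → {A, B, C, D, E}.
Read 'a': {A, B, C, D, E} → {S, A, B, C, D, E}.
Read 'b': {S, A, B, C, D, E} → {S, A, B, C, D, E}.
The final set {S, A, B, C, D, E} contains the accepting state E.

Yes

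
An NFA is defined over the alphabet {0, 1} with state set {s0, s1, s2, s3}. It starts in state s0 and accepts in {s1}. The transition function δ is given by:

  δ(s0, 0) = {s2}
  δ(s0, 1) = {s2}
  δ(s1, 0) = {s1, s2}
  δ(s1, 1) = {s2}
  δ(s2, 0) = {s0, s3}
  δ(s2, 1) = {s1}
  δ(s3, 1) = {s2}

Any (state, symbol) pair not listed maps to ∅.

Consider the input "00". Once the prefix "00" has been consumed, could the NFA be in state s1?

No

Start in {s0}.
Read '0': s0→{s2}; now {s2}.
Read '0': s2→{s0, s3}; now {s0, s3}.
State s1 is not in {s0, s3}.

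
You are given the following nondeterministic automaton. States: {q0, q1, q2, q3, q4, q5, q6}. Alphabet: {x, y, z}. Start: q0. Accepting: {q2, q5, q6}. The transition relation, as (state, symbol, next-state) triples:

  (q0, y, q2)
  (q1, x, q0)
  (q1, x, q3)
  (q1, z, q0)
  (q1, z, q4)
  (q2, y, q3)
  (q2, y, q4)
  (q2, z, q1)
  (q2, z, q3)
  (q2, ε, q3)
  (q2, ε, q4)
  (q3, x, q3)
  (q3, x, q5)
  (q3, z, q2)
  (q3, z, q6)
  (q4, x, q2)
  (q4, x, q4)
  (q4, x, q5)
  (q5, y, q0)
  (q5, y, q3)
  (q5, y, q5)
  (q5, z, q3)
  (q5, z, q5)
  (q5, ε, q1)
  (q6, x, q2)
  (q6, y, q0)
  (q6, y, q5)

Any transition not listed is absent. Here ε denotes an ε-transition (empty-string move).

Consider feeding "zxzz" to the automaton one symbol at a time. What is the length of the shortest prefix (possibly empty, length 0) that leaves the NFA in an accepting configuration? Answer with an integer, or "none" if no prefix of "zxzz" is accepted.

Start in {q0}.
Read 'z': {q0} → ∅.
The set is empty and remains empty for the remaining 3 symbols.
No reachable set along the way intersects F.

none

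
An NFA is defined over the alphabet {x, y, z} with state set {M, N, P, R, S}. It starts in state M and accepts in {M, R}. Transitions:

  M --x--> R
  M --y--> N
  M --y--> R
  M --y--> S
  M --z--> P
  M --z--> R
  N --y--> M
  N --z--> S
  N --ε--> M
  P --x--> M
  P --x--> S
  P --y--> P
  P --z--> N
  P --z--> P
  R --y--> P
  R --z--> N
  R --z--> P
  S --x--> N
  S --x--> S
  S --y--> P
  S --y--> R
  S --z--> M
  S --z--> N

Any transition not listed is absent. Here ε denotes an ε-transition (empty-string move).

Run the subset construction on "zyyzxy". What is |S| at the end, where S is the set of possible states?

5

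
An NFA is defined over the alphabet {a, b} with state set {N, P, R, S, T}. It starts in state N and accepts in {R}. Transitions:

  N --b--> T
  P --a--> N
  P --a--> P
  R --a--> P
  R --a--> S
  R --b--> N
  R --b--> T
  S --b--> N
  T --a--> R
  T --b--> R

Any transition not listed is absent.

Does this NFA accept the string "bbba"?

Yes

Start in {N}.
Read 'b': N→{T}; now {T}.
Read 'b': T→{R}; now {R}.
Read 'b': R→{N, T}; now {N, T}.
Read 'a': N→∅, T→{R}; now {R}.
The final set {R} contains the accepting state R.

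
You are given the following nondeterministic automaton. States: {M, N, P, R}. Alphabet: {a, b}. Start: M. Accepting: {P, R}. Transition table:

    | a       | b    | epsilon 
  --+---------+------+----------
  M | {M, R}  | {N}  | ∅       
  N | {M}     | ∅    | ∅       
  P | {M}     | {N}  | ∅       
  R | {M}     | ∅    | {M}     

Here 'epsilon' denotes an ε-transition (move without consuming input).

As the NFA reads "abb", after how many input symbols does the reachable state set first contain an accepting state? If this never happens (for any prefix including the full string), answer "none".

Start in {M}.
Read 'a': {M} → {M, R}.
None of the earlier sets intersect F, but {M, R} does.

1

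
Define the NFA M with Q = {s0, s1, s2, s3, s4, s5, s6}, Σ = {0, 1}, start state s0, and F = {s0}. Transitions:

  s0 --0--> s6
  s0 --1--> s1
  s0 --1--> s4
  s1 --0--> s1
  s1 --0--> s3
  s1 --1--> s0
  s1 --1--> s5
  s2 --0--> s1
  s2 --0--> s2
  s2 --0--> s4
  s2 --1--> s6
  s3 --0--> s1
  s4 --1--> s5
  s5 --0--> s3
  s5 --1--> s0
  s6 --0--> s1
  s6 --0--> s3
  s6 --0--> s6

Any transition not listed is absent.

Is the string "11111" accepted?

Start in {s0}.
Read '1': {s0} → {s1, s4}.
Read '1': {s1, s4} → {s0, s5}.
Read '1': {s0, s5} → {s0, s1, s4}.
Read '1': {s0, s1, s4} → {s0, s1, s4, s5}.
Read '1': {s0, s1, s4, s5} → {s0, s1, s4, s5}.
The final set {s0, s1, s4, s5} contains the accepting state s0.

Yes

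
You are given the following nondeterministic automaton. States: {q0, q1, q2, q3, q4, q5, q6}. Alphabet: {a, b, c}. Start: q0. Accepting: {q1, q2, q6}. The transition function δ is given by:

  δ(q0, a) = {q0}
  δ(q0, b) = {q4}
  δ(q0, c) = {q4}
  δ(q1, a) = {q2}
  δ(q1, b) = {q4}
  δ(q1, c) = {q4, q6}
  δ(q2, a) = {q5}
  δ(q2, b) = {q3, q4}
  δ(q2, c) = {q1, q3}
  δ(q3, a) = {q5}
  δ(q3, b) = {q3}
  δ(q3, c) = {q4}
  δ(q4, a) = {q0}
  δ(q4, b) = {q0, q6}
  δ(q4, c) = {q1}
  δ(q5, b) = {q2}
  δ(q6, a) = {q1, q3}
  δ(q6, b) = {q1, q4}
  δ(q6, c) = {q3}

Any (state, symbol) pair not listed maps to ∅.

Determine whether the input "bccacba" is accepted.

Yes

Start in {q0}.
Read 'b': q0→{q4}; now {q4}.
Read 'c': q4→{q1}; now {q1}.
Read 'c': q1→{q4, q6}; now {q4, q6}.
Read 'a': q4→{q0}, q6→{q1, q3}; now {q0, q1, q3}.
Read 'c': q0→{q4}, q1→{q4, q6}, q3→{q4}; now {q4, q6}.
Read 'b': q4→{q0, q6}, q6→{q1, q4}; now {q0, q1, q4, q6}.
Read 'a': q0→{q0}, q1→{q2}, q4→{q0}, q6→{q1, q3}; now {q0, q1, q2, q3}.
The final set {q0, q1, q2, q3} contains the accepting states q1, q2.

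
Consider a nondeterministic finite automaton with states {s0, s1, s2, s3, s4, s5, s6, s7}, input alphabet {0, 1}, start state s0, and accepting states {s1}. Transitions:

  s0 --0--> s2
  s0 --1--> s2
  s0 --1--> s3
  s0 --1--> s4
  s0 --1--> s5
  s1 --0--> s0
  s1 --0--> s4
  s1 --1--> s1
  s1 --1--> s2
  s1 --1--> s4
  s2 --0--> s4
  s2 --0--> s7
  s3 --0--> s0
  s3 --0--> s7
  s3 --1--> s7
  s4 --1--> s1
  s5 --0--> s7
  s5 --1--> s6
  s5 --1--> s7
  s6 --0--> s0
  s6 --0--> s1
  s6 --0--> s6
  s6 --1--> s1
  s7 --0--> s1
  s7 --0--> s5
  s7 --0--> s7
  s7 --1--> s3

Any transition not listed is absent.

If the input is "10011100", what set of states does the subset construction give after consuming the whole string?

Start in {s0}.
Read '1': {s0} → {s2, s3, s4, s5}.
Read '0': {s2, s3, s4, s5} → {s0, s4, s7}.
Read '0': {s0, s4, s7} → {s1, s2, s5, s7}.
Read '1': {s1, s2, s5, s7} → {s1, s2, s3, s4, s6, s7}.
Read '1': {s1, s2, s3, s4, s6, s7} → {s1, s2, s3, s4, s7}.
Read '1': {s1, s2, s3, s4, s7} → {s1, s2, s3, s4, s7}.
Read '0': {s1, s2, s3, s4, s7} → {s0, s1, s4, s5, s7}.
Read '0': {s0, s1, s4, s5, s7} → {s0, s1, s2, s4, s5, s7}.

{s0, s1, s2, s4, s5, s7}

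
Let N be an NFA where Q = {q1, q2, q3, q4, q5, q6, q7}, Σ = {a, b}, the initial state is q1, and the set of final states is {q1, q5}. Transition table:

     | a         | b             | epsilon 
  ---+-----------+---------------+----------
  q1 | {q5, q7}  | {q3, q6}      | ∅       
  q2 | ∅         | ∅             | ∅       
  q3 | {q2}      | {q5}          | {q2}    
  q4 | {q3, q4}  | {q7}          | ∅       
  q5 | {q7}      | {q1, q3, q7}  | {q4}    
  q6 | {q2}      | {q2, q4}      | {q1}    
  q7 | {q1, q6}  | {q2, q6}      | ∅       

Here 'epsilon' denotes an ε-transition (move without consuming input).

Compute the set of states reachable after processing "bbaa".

{q1, q2, q3, q4, q6, q7}

Start in {q1}.
Read 'b': q1→{q3, q6}; union {q3, q6}; ε-closure = {q1, q2, q3, q6}.
Read 'b': q1→{q3, q6}, q2→∅, q3→{q5}, q6→{q2, q4}; union {q2, q3, q4, q5, q6}; ε-closure = {q1, q2, q3, q4, q5, q6}.
Read 'a': q1→{q5, q7}, q2→∅, q3→{q2}, q4→{q3, q4}, q5→{q7}, q6→{q2}; now {q2, q3, q4, q5, q7}.
Read 'a': q2→∅, q3→{q2}, q4→{q3, q4}, q5→{q7}, q7→{q1, q6}; now {q1, q2, q3, q4, q6, q7}.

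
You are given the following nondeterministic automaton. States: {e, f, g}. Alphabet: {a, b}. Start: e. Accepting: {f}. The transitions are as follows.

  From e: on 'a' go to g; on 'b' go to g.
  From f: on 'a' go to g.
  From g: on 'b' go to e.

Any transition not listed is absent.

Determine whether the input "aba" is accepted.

Start in {e}.
Read 'a': {e} → {g}.
Read 'b': {g} → {e}.
Read 'a': {e} → {g}.
The final set {g} contains no accepting state.

No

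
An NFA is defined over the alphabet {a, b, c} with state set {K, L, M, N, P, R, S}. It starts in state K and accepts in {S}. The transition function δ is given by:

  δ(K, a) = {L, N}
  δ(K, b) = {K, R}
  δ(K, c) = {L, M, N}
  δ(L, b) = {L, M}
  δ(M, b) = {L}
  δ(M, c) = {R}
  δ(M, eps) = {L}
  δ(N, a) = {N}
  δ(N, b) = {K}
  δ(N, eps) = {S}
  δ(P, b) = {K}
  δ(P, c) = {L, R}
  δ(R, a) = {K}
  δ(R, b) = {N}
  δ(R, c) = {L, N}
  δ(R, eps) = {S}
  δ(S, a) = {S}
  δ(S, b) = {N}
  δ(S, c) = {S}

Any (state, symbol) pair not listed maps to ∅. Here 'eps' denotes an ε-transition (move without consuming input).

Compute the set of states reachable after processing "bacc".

{R, S}

Start in {K}.
Read 'b': {K} → {K, R, S}.
Read 'a': {K, R, S} → {K, L, N, S}.
Read 'c': {K, L, N, S} → {L, M, N, S}.
Read 'c': {L, M, N, S} → {R, S}.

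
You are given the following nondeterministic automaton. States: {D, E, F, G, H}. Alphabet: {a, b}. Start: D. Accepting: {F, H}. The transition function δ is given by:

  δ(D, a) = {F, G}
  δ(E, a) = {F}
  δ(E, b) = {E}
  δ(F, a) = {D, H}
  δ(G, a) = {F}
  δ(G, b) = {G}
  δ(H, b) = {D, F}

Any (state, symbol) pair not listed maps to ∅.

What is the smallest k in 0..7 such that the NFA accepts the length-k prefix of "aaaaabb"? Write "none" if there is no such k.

1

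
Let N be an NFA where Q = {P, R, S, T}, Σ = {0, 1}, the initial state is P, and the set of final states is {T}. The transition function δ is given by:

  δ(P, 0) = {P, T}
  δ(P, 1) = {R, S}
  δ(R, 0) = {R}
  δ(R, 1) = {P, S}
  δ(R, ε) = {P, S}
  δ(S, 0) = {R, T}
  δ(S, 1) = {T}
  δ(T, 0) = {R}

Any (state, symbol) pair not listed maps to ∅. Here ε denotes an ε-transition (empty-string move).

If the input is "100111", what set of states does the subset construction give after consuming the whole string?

{P, R, S, T}

Start in {P}.
Read '1': P→{R, S}; union {R, S}; ε-closure = {P, R, S}.
Read '0': P→{P, T}, R→{R}, S→{R, T}; union {P, R, T}; ε-closure = {P, R, S, T}.
Read '0': P→{P, T}, R→{R}, S→{R, T}, T→{R}; union {P, R, T}; ε-closure = {P, R, S, T}.
Read '1': P→{R, S}, R→{P, S}, S→{T}, T→∅; now {P, R, S, T}.
Read '1': P→{R, S}, R→{P, S}, S→{T}, T→∅; now {P, R, S, T}.
Read '1': P→{R, S}, R→{P, S}, S→{T}, T→∅; now {P, R, S, T}.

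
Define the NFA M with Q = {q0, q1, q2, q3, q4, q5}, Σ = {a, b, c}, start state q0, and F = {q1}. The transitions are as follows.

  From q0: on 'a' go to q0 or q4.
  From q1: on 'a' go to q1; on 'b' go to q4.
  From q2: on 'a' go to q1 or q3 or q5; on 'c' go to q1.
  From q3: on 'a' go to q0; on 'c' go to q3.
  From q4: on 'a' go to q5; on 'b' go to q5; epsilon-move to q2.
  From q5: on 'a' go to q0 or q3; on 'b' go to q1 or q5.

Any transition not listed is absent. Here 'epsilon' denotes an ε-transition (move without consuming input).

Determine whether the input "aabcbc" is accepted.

Start in {q0}.
Read 'a': q0→{q0, q4}; union {q0, q4}; ε-closure = {q0, q2, q4}.
Read 'a': q0→{q0, q4}, q2→{q1, q3, q5}, q4→{q5}; union {q0, q1, q3, q4, q5}; ε-closure = {q0, q1, q2, q3, q4, q5}.
Read 'b': q0→∅, q1→{q4}, q2→∅, q3→∅, q4→{q5}, q5→{q1, q5}; union {q1, q4, q5}; ε-closure = {q1, q2, q4, q5}.
Read 'c': q1→∅, q2→{q1}, q4→∅, q5→∅; now {q1}.
Read 'b': q1→{q4}; union {q4}; ε-closure = {q2, q4}.
Read 'c': q2→{q1}, q4→∅; now {q1}.
The final set {q1} contains the accepting state q1.

Yes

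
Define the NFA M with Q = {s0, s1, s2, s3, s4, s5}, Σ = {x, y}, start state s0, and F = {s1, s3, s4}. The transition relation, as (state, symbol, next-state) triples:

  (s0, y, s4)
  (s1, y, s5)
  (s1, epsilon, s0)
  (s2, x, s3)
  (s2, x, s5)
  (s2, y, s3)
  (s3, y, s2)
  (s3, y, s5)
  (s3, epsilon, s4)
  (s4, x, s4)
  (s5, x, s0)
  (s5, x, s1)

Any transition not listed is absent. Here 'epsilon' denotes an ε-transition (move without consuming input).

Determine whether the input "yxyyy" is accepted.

No

Start in {s0}.
Read 'y': s0→{s4}; now {s4}.
Read 'x': s4→{s4}; now {s4}.
Read 'y': s4→∅; now ∅.
The set is empty and remains empty for the remaining 2 symbols.
The final set ∅ contains no accepting state.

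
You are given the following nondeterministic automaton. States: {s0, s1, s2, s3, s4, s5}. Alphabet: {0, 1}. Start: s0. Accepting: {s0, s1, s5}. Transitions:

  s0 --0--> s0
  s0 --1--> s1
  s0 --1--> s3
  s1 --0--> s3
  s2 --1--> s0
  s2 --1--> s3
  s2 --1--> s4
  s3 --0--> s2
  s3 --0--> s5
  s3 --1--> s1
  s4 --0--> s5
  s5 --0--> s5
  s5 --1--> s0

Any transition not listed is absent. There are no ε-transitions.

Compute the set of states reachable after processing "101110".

{s3}

Start in {s0}.
Read '1': s0→{s1, s3}; now {s1, s3}.
Read '0': s1→{s3}, s3→{s2, s5}; now {s2, s3, s5}.
Read '1': s2→{s0, s3, s4}, s3→{s1}, s5→{s0}; now {s0, s1, s3, s4}.
Read '1': s0→{s1, s3}, s1→∅, s3→{s1}, s4→∅; now {s1, s3}.
Read '1': s1→∅, s3→{s1}; now {s1}.
Read '0': s1→{s3}; now {s3}.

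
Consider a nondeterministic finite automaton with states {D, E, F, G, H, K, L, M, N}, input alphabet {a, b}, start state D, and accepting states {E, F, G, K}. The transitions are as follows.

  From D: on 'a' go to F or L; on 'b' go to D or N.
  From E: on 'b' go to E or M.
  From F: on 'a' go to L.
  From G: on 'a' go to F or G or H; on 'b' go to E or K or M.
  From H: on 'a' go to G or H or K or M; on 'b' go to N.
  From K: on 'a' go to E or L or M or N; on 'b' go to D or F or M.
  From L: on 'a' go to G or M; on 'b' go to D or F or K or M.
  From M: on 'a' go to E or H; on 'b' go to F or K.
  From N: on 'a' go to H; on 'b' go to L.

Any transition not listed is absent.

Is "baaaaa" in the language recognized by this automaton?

Yes

Start in {D}.
Read 'b': {D} → {D, N}.
Read 'a': {D, N} → {F, H, L}.
Read 'a': {F, H, L} → {G, H, K, L, M}.
Read 'a': {G, H, K, L, M} → {E, F, G, H, K, L, M, N}.
Read 'a': {E, F, G, H, K, L, M, N} → {E, F, G, H, K, L, M, N}.
Read 'a': {E, F, G, H, K, L, M, N} → {E, F, G, H, K, L, M, N}.
The final set {E, F, G, H, K, L, M, N} contains the accepting states E, F, G, K.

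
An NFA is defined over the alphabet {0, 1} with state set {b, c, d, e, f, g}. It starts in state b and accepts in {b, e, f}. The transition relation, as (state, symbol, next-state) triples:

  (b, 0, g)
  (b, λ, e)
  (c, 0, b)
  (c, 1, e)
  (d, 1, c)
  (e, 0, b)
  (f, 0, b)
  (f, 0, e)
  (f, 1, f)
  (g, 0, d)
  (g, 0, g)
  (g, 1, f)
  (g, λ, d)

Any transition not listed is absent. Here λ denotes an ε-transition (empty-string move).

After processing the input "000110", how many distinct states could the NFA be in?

2

Start: ε-closure({b}) = {b, e}.
Read '0': b→{g}, e→{b}; union {b, g}; ε-closure = {b, d, e, g}.
Read '0': b→{g}, d→∅, e→{b}, g→{d, g}; union {b, d, g}; ε-closure = {b, d, e, g}.
Read '0': b→{g}, d→∅, e→{b}, g→{d, g}; union {b, d, g}; ε-closure = {b, d, e, g}.
Read '1': b→∅, d→{c}, e→∅, g→{f}; now {c, f}.
Read '1': c→{e}, f→{f}; now {e, f}.
Read '0': e→{b}, f→{b, e}; now {b, e}.
That set has 2 states.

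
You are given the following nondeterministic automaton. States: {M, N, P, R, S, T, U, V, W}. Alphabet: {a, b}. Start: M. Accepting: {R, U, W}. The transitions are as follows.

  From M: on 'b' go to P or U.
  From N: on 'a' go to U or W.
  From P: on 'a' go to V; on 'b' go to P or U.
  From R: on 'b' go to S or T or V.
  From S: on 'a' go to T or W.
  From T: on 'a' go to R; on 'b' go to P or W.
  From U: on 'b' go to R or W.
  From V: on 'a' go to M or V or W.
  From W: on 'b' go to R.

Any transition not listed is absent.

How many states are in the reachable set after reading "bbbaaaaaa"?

Start in {M}.
Read 'b': M→{P, U}; now {P, U}.
Read 'b': P→{P, U}, U→{R, W}; now {P, R, U, W}.
Read 'b': P→{P, U}, R→{S, T, V}, U→{R, W}, W→{R}; now {P, R, S, T, U, V, W}.
Read 'a': P→{V}, R→∅, S→{T, W}, T→{R}, U→∅, V→{M, V, W}, W→∅; now {M, R, T, V, W}.
Read 'a': M→∅, R→∅, T→{R}, V→{M, V, W}, W→∅; now {M, R, V, W}.
Read 'a': M→∅, R→∅, V→{M, V, W}, W→∅; now {M, V, W}.
Read 'a': M→∅, V→{M, V, W}, W→∅; now {M, V, W}.
Read 'a': M→∅, V→{M, V, W}, W→∅; now {M, V, W}.
Read 'a': M→∅, V→{M, V, W}, W→∅; now {M, V, W}.
That set has 3 states.

3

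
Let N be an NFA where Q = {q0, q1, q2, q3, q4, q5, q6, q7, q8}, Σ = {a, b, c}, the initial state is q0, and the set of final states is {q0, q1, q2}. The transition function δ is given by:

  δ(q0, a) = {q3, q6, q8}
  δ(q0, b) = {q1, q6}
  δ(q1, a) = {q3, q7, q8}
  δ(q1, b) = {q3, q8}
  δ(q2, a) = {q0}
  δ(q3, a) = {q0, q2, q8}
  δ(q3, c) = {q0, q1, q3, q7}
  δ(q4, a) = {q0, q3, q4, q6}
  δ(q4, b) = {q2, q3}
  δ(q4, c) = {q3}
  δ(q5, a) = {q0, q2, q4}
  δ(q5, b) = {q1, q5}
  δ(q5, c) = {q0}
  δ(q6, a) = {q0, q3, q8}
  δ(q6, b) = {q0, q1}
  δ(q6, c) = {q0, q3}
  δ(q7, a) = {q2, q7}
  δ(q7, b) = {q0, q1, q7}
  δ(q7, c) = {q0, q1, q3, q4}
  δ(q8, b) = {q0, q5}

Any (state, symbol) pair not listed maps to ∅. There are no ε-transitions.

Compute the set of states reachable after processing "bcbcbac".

{q0, q1, q3, q4, q7}

Start in {q0}.
Read 'b': q0→{q1, q6}; now {q1, q6}.
Read 'c': q1→∅, q6→{q0, q3}; now {q0, q3}.
Read 'b': q0→{q1, q6}, q3→∅; now {q1, q6}.
Read 'c': q1→∅, q6→{q0, q3}; now {q0, q3}.
Read 'b': q0→{q1, q6}, q3→∅; now {q1, q6}.
Read 'a': q1→{q3, q7, q8}, q6→{q0, q3, q8}; now {q0, q3, q7, q8}.
Read 'c': q0→∅, q3→{q0, q1, q3, q7}, q7→{q0, q1, q3, q4}, q8→∅; now {q0, q1, q3, q4, q7}.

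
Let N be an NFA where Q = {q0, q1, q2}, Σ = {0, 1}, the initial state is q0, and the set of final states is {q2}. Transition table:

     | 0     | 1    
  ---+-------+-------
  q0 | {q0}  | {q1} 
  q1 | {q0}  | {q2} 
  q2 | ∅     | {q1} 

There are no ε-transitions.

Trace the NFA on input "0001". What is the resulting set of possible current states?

Start in {q0}.
Read '0': q0→{q0}; now {q0}.
Read '0': q0→{q0}; now {q0}.
Read '0': q0→{q0}; now {q0}.
Read '1': q0→{q1}; now {q1}.

{q1}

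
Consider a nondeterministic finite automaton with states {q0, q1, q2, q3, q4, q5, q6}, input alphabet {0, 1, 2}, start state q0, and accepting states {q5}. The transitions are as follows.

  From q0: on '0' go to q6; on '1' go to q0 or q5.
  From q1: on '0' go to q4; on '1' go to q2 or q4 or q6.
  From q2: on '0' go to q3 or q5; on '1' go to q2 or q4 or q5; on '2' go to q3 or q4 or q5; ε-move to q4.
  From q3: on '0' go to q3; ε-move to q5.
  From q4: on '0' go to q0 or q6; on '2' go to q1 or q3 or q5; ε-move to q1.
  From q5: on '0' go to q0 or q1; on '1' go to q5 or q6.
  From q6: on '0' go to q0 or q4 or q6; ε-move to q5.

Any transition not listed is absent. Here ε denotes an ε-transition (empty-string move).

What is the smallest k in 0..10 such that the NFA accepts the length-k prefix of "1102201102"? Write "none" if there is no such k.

Start in {q0}.
Read '1': {q0} → {q0, q5}.
None of the earlier sets intersect F, but {q0, q5} does.

1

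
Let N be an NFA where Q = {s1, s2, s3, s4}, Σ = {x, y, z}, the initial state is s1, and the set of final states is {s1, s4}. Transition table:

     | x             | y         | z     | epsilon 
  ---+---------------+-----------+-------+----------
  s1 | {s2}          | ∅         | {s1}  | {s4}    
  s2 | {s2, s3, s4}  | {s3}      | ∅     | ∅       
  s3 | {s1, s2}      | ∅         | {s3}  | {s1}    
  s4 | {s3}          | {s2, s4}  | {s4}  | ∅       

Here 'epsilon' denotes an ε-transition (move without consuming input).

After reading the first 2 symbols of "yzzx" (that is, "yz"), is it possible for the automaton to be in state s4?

Yes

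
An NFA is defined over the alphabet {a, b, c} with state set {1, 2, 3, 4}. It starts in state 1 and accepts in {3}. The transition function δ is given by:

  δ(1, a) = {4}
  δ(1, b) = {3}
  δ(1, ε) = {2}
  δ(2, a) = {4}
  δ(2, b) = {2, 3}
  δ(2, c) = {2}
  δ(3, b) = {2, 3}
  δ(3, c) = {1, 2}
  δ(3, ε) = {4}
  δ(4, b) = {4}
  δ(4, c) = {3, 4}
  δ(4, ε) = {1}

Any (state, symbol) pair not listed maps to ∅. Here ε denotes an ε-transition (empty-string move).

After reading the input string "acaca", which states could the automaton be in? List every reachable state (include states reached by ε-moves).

Start: ε-closure({1}) = {1, 2}.
Read 'a': {1, 2} → {1, 2, 4}.
Read 'c': {1, 2, 4} → {1, 2, 3, 4}.
Read 'a': {1, 2, 3, 4} → {1, 2, 4}.
Read 'c': {1, 2, 4} → {1, 2, 3, 4}.
Read 'a': {1, 2, 3, 4} → {1, 2, 4}.

{1, 2, 4}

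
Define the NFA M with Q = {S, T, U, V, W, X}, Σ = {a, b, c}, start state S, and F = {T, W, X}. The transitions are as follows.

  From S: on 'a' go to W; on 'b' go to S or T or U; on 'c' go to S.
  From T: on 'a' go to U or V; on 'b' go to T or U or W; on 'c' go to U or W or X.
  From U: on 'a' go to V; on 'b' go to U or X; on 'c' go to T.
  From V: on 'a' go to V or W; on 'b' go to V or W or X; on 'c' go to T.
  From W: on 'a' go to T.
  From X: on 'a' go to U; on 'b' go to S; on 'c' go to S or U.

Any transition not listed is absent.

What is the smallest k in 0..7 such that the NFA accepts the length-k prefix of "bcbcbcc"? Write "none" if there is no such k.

Start in {S}.
Read 'b': S→{S, T, U}; now {S, T, U}.
None of the earlier sets intersect F, but {S, T, U} does.

1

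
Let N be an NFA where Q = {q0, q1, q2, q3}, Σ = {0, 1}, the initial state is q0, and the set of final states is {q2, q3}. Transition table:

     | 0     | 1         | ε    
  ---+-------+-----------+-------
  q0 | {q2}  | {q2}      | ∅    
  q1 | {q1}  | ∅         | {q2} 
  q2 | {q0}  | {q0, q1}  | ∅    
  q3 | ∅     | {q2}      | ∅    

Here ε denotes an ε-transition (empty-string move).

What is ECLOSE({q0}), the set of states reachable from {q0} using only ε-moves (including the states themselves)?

Begin with {q0}.
No ε-moves leave this set, so the closure equals the set itself.

{q0}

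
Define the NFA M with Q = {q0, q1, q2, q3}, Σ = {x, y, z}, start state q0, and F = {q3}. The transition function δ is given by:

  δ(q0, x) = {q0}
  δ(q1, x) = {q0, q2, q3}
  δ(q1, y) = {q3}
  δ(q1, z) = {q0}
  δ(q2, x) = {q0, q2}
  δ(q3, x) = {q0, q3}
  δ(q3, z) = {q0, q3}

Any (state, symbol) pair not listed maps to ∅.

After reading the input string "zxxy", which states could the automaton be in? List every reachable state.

Start in {q0}.
Read 'z': {q0} → ∅.
The set is empty and remains empty for the remaining 3 symbols.

∅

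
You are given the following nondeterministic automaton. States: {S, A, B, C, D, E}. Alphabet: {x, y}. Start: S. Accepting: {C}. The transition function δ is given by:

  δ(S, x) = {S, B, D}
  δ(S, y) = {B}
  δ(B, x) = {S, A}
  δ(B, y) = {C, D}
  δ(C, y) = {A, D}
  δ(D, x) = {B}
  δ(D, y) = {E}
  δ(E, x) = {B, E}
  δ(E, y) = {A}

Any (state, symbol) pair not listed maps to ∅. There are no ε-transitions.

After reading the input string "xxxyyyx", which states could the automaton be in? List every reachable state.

Start in {S}.
Read 'x': {S} → {S, B, D}.
Read 'x': {S, B, D} → {S, A, B, D}.
Read 'x': {S, A, B, D} → {S, A, B, D}.
Read 'y': {S, A, B, D} → {B, C, D, E}.
Read 'y': {B, C, D, E} → {A, C, D, E}.
Read 'y': {A, C, D, E} → {A, D, E}.
Read 'x': {A, D, E} → {B, E}.

{B, E}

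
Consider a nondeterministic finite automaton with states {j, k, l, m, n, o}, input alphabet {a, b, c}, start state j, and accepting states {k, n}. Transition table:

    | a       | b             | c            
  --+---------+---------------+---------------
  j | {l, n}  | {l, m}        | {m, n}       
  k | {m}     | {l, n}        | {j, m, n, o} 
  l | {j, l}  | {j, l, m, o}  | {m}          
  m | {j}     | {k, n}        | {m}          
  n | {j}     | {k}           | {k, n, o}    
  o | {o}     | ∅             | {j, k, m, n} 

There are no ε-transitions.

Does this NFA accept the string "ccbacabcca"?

Start in {j}.
Read 'c': j→{m, n}; now {m, n}.
Read 'c': m→{m}, n→{k, n, o}; now {k, m, n, o}.
Read 'b': k→{l, n}, m→{k, n}, n→{k}, o→∅; now {k, l, n}.
Read 'a': k→{m}, l→{j, l}, n→{j}; now {j, l, m}.
Read 'c': j→{m, n}, l→{m}, m→{m}; now {m, n}.
Read 'a': m→{j}, n→{j}; now {j}.
Read 'b': j→{l, m}; now {l, m}.
Read 'c': l→{m}, m→{m}; now {m}.
Read 'c': m→{m}; now {m}.
Read 'a': m→{j}; now {j}.
The final set {j} contains no accepting state.

No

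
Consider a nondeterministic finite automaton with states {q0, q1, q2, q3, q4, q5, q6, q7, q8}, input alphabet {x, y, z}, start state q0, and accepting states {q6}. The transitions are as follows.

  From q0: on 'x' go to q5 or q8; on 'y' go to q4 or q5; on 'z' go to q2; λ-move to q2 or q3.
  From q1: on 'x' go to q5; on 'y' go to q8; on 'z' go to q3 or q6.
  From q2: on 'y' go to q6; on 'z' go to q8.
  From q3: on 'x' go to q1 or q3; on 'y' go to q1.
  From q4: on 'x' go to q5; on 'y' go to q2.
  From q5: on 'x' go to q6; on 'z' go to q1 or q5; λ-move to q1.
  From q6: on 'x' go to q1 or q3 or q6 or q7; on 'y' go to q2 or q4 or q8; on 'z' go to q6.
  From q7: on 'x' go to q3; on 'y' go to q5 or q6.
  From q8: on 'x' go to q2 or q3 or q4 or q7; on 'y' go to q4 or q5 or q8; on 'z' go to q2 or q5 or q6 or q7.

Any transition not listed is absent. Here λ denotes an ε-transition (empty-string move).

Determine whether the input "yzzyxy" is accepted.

Yes

Start: ε-closure({q0}) = {q0, q2, q3}.
Read 'y': {q0, q2, q3} → {q1, q4, q5, q6}.
Read 'z': {q1, q4, q5, q6} → {q1, q3, q5, q6}.
Read 'z': {q1, q3, q5, q6} → {q1, q3, q5, q6}.
Read 'y': {q1, q3, q5, q6} → {q1, q2, q4, q8}.
Read 'x': {q1, q2, q4, q8} → {q1, q2, q3, q4, q5, q7}.
Read 'y': {q1, q2, q3, q4, q5, q7} → {q1, q2, q5, q6, q8}.
The final set {q1, q2, q5, q6, q8} contains the accepting state q6.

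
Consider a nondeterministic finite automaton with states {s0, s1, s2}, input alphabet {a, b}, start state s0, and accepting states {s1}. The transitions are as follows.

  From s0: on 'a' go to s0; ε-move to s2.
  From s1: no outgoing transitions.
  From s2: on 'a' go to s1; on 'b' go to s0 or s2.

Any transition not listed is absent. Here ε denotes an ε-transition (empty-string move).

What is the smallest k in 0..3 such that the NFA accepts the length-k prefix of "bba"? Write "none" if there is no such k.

3

Start: ε-closure({s0}) = {s0, s2}.
Read 'b': {s0, s2} → {s0, s2}.
Read 'b': {s0, s2} → {s0, s2}.
Read 'a': {s0, s2} → {s0, s1, s2}.
None of the earlier sets intersect F, but {s0, s1, s2} does.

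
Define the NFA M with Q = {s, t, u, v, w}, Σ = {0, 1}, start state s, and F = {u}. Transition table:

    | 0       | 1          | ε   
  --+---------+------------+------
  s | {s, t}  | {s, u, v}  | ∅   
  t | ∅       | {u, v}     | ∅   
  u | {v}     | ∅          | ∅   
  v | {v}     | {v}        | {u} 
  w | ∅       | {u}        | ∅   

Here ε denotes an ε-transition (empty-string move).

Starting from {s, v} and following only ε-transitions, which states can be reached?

Begin with {s, v}.
ε-move v → u; add u.

{s, u, v}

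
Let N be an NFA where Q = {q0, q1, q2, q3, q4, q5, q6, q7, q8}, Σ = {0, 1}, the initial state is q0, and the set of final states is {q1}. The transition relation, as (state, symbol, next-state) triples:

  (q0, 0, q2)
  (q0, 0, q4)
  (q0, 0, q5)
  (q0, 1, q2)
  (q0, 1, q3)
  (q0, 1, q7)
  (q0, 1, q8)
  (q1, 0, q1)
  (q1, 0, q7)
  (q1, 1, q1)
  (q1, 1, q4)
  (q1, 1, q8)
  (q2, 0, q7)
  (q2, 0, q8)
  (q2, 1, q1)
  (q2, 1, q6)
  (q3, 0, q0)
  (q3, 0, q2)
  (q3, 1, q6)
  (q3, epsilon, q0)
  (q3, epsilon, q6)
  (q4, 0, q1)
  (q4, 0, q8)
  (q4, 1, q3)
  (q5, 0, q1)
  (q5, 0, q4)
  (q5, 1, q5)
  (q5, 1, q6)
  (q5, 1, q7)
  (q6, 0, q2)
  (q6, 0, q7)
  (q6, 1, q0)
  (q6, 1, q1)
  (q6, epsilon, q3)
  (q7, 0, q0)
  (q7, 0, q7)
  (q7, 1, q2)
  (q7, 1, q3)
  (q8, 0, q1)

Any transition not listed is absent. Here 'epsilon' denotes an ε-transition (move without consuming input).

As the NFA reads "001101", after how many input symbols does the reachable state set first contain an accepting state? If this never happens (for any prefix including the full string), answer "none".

2

Start in {q0}.
Read '0': {q0} → {q2, q4, q5}.
Read '0': {q2, q4, q5} → {q1, q4, q7, q8}.
None of the earlier sets intersect F, but {q1, q4, q7, q8} does.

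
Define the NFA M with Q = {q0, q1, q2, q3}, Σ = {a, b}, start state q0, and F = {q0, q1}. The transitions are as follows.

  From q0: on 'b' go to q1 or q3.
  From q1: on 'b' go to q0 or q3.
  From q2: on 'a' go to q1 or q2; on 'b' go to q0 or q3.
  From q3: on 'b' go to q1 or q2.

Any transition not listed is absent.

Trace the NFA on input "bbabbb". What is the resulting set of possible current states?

Start in {q0}.
Read 'b': q0→{q1, q3}; now {q1, q3}.
Read 'b': q1→{q0, q3}, q3→{q1, q2}; now {q0, q1, q2, q3}.
Read 'a': q0→∅, q1→∅, q2→{q1, q2}, q3→∅; now {q1, q2}.
Read 'b': q1→{q0, q3}, q2→{q0, q3}; now {q0, q3}.
Read 'b': q0→{q1, q3}, q3→{q1, q2}; now {q1, q2, q3}.
Read 'b': q1→{q0, q3}, q2→{q0, q3}, q3→{q1, q2}; now {q0, q1, q2, q3}.

{q0, q1, q2, q3}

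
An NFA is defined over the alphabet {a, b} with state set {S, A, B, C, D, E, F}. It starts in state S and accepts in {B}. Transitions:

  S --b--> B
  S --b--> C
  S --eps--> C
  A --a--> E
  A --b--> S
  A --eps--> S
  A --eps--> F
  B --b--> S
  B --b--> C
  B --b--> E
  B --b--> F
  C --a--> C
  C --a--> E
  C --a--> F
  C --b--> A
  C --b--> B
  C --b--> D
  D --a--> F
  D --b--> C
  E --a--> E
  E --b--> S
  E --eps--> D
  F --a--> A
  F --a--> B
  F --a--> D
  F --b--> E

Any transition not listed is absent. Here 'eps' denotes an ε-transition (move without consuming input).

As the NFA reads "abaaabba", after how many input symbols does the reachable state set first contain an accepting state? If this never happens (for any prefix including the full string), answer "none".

2

Start: ε-closure({S}) = {S, C}.
Read 'a': S→∅, C→{C, E, F}; union {C, E, F}; ε-closure = {C, D, E, F}.
Read 'b': C→{A, B, D}, D→{C}, E→{S}, F→{E}; union {S, A, B, C, D, E}; ε-closure = {S, A, B, C, D, E, F}.
None of the earlier sets intersect F, but {S, A, B, C, D, E, F} does.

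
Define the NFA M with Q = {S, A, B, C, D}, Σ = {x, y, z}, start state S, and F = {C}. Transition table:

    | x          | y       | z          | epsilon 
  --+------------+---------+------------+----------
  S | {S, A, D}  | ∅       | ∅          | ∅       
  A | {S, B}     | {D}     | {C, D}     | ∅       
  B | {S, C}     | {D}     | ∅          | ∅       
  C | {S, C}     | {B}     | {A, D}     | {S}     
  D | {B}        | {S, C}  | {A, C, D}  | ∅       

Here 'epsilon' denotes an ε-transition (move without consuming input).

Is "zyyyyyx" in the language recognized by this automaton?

Start in {S}.
Read 'z': S→∅; now ∅.
The set is empty and remains empty for the remaining 6 symbols.
The final set ∅ contains no accepting state.

No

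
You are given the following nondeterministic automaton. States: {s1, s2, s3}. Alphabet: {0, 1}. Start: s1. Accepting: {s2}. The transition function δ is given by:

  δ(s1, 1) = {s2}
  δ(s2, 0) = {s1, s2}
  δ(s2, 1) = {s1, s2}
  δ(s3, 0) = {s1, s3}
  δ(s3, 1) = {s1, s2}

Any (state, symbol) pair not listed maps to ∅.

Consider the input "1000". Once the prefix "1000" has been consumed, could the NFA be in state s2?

Yes

Start in {s1}.
Read '1': s1→{s2}; now {s2}.
Read '0': s2→{s1, s2}; now {s1, s2}.
Read '0': s1→∅, s2→{s1, s2}; now {s1, s2}.
Read '0': s1→∅, s2→{s1, s2}; now {s1, s2}.
State s2 is in {s1, s2}.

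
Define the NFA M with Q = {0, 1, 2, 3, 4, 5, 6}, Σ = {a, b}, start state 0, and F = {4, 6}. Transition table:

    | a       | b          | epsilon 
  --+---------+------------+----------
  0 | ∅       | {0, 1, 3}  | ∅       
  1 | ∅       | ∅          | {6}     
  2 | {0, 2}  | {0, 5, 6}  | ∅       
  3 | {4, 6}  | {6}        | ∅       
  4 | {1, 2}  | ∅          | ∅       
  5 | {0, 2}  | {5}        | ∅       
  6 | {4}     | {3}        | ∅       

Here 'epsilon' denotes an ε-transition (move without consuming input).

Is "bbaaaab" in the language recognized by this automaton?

Start in {0}.
Read 'b': {0} → {0, 1, 3, 6}.
Read 'b': {0, 1, 3, 6} → {0, 1, 3, 6}.
Read 'a': {0, 1, 3, 6} → {4, 6}.
Read 'a': {4, 6} → {1, 2, 4, 6}.
Read 'a': {1, 2, 4, 6} → {0, 1, 2, 4, 6}.
Read 'a': {0, 1, 2, 4, 6} → {0, 1, 2, 4, 6}.
Read 'b': {0, 1, 2, 4, 6} → {0, 1, 3, 5, 6}.
The final set {0, 1, 3, 5, 6} contains the accepting state 6.

Yes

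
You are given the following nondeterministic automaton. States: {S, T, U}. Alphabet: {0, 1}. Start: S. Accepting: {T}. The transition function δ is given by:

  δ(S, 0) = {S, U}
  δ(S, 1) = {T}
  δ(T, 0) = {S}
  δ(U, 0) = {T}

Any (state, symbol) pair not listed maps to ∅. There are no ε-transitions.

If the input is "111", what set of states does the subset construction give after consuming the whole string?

∅

Start in {S}.
Read '1': S→{T}; now {T}.
Read '1': T→∅; now ∅.
The set is empty and remains empty for the remaining 1 symbol.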